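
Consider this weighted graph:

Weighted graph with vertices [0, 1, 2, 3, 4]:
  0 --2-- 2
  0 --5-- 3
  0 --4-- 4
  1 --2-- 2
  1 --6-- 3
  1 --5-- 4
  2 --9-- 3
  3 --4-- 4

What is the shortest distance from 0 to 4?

Using Dijkstra's algorithm from vertex 0:
Shortest path: 0 -> 4
Total weight: 4 = 4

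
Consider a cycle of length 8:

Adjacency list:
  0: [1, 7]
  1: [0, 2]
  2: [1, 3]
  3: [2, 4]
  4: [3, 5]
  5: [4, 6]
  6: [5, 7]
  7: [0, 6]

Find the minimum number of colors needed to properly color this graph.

This is an even cycle (C_8). Even cycles are bipartite.
Chromatic number = 2.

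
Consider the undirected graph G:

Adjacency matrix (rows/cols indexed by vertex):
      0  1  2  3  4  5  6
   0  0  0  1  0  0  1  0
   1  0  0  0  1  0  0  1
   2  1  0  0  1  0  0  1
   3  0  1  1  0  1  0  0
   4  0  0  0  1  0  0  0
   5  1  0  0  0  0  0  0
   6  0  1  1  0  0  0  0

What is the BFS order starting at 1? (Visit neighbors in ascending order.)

BFS from vertex 1 (neighbors processed in ascending order):
Visit order: 1, 3, 6, 2, 4, 0, 5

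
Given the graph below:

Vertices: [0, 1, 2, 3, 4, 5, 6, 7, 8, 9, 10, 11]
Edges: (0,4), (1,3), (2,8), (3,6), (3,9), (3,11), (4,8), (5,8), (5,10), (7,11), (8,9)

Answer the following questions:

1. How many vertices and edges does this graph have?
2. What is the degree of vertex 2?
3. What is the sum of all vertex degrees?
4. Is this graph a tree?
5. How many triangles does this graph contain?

Count: 12 vertices, 11 edges.
Vertex 2 has neighbors [8], degree = 1.
Handshaking lemma: 2 * 11 = 22.
A graph is a tree iff it is connected and has exactly n-1 edges. This graph is connected (all 12 vertices in one component) and has 12-1 = 11 edges. It is a tree.
Number of triangles = 0.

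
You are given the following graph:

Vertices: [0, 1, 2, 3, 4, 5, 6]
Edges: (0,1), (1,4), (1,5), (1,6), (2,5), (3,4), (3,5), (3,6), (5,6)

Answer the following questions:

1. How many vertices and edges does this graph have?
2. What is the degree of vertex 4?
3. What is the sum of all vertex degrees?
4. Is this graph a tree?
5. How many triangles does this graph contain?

Count: 7 vertices, 9 edges.
Vertex 4 has neighbors [1, 3], degree = 2.
Handshaking lemma: 2 * 9 = 18.
A tree on 7 vertices has 6 edges. This graph has 9 edges (3 extra). Not a tree.
Number of triangles = 2.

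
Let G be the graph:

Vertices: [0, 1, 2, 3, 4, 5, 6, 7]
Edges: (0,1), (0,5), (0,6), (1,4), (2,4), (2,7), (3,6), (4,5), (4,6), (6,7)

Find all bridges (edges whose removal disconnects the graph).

A bridge is an edge whose removal increases the number of connected components.
Bridges found: (3,6)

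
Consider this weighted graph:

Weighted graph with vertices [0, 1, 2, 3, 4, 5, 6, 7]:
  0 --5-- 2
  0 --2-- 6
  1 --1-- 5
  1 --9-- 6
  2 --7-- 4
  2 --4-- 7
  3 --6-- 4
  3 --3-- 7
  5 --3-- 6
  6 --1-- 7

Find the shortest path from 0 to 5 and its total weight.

Using Dijkstra's algorithm from vertex 0:
Shortest path: 0 -> 6 -> 5
Total weight: 2 + 3 = 5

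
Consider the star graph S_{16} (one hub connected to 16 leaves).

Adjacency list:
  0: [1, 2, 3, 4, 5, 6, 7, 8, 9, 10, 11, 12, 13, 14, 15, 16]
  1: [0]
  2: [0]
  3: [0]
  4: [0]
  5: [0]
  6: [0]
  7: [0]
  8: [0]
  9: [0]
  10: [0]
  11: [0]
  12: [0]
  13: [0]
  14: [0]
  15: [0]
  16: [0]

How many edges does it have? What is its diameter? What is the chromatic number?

Star graph S_{16}: the hub connects to all 16 leaves.
Edges = 16.
Diameter = 2 (any leaf to hub is 1, leaf to leaf through hub is 2).
Star graphs are bipartite (hub vs leaves), so chromatic number = 2.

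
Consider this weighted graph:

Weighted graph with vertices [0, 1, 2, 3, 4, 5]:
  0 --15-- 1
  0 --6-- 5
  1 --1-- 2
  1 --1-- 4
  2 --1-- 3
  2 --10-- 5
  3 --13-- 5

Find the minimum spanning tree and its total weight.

Applying Kruskal's algorithm (sort edges by weight, add if no cycle):
  Add (1,4) w=1
  Add (1,2) w=1
  Add (2,3) w=1
  Add (0,5) w=6
  Add (2,5) w=10
  Skip (3,5) w=13 (creates cycle)
  Skip (0,1) w=15 (creates cycle)
MST weight = 19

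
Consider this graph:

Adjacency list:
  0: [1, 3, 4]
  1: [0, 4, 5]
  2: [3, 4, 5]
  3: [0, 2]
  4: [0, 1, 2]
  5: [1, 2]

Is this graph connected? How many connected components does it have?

Checking connectivity: the graph has 1 connected component(s).
All vertices are reachable from each other. The graph IS connected.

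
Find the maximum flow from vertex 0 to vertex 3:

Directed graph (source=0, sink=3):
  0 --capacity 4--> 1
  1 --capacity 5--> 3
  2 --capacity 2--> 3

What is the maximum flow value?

Computing max flow:
  Flow on (0->1): 4/4
  Flow on (1->3): 4/5
Maximum flow = 4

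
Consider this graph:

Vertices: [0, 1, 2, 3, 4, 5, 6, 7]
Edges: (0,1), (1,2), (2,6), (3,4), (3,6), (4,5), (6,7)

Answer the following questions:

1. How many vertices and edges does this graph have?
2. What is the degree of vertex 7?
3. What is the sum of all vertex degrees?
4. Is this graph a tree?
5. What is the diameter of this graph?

Count: 8 vertices, 7 edges.
Vertex 7 has neighbors [6], degree = 1.
Handshaking lemma: 2 * 7 = 14.
A graph is a tree iff it is connected and has exactly n-1 edges. This graph is connected (all 8 vertices in one component) and has 8-1 = 7 edges. It is a tree.
Diameter (longest shortest path) = 6.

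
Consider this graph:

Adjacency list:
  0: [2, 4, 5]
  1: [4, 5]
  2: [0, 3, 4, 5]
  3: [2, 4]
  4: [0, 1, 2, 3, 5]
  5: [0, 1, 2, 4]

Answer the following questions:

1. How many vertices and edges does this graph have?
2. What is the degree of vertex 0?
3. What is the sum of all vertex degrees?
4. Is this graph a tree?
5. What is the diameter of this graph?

Count: 6 vertices, 10 edges.
Vertex 0 has neighbors [2, 4, 5], degree = 3.
Handshaking lemma: 2 * 10 = 20.
A tree on 6 vertices has 5 edges. This graph has 10 edges (5 extra). Not a tree.
Diameter (longest shortest path) = 2.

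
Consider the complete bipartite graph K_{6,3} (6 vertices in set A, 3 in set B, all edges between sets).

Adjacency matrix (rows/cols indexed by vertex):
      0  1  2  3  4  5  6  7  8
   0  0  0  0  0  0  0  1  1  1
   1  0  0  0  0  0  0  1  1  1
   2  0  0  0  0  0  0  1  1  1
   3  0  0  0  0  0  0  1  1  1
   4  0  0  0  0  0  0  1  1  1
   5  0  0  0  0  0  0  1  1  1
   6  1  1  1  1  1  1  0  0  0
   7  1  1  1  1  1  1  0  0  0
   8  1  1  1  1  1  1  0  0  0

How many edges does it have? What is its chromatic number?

K_{6,3} has 6 * 3 = 18 edges.
Bipartite graphs have chromatic number 2 (color each partition differently).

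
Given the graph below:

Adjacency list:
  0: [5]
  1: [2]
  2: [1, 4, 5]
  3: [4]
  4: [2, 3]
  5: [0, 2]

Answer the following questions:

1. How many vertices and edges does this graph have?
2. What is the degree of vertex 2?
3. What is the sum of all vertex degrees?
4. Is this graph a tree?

Count: 6 vertices, 5 edges.
Vertex 2 has neighbors [1, 4, 5], degree = 3.
Handshaking lemma: 2 * 5 = 10.
A graph is a tree iff it is connected and has exactly n-1 edges. This graph is connected (all 6 vertices in one component) and has 6-1 = 5 edges. It is a tree.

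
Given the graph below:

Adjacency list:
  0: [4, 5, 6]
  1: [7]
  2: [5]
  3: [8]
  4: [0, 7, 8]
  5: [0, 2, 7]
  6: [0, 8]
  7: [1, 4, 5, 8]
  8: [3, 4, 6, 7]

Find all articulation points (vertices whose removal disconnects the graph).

An articulation point is a vertex whose removal disconnects the graph.
Articulation points: [5, 7, 8]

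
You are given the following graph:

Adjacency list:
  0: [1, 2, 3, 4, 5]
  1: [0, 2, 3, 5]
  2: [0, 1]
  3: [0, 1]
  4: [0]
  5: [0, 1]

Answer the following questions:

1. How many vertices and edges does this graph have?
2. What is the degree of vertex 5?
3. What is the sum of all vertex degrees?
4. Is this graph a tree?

Count: 6 vertices, 8 edges.
Vertex 5 has neighbors [0, 1], degree = 2.
Handshaking lemma: 2 * 8 = 16.
A tree on 6 vertices has 5 edges. This graph has 8 edges (3 extra). Not a tree.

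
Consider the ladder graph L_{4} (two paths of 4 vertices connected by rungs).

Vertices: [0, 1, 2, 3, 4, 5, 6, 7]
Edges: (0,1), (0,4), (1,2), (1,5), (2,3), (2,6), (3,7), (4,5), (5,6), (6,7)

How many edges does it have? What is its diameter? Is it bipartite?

Ladder graph L_{4}: 4 rungs + 2 * (4-1) path edges = 4 + 6 = 10 edges.
Diameter = 4.
Ladder graphs are bipartite (alternating coloring along each path).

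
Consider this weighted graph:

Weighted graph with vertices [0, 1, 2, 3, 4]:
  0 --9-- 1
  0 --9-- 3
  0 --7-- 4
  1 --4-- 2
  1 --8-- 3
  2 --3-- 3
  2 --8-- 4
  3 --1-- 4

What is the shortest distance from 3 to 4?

Using Dijkstra's algorithm from vertex 3:
Shortest path: 3 -> 4
Total weight: 1 = 1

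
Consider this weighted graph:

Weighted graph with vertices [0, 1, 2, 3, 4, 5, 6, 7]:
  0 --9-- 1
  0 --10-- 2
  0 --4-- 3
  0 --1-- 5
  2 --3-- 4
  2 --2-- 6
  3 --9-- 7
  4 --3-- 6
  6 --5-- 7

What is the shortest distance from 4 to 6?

Using Dijkstra's algorithm from vertex 4:
Shortest path: 4 -> 6
Total weight: 3 = 3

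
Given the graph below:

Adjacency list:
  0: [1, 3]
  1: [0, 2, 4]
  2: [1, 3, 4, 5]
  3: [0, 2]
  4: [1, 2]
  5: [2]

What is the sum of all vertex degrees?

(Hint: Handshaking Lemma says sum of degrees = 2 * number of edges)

Count edges: 7 edges.
By Handshaking Lemma: sum of degrees = 2 * 7 = 14.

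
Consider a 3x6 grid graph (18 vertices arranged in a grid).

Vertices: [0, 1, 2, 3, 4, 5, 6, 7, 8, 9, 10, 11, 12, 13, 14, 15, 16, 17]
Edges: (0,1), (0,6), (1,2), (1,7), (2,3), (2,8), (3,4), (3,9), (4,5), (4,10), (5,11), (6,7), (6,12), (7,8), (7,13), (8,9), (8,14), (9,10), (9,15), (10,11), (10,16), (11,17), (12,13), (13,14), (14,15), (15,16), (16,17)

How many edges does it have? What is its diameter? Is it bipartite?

A 3x6 grid has 12 vertical edges and 15 horizontal edges.
Total edges = 12 + 15 = 27.
Diameter = (3-1) + (6-1) = 7 (corner to opposite corner).
Grid graphs are bipartite (checkerboard coloring).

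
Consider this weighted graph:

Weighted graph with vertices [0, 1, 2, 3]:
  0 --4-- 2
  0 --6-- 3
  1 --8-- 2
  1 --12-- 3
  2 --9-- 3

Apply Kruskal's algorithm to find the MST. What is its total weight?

Applying Kruskal's algorithm (sort edges by weight, add if no cycle):
  Add (0,2) w=4
  Add (0,3) w=6
  Add (1,2) w=8
  Skip (2,3) w=9 (creates cycle)
  Skip (1,3) w=12 (creates cycle)
MST weight = 18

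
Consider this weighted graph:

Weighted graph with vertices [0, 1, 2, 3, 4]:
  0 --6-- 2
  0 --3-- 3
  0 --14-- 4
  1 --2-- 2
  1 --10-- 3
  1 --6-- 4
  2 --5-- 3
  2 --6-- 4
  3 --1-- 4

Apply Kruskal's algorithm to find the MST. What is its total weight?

Applying Kruskal's algorithm (sort edges by weight, add if no cycle):
  Add (3,4) w=1
  Add (1,2) w=2
  Add (0,3) w=3
  Add (2,3) w=5
  Skip (0,2) w=6 (creates cycle)
  Skip (1,4) w=6 (creates cycle)
  Skip (2,4) w=6 (creates cycle)
  Skip (1,3) w=10 (creates cycle)
  Skip (0,4) w=14 (creates cycle)
MST weight = 11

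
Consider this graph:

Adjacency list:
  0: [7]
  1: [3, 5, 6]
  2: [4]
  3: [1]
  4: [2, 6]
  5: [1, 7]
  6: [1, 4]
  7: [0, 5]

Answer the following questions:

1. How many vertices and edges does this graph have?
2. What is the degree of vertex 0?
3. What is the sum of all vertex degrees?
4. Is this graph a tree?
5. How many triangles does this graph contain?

Count: 8 vertices, 7 edges.
Vertex 0 has neighbors [7], degree = 1.
Handshaking lemma: 2 * 7 = 14.
A graph is a tree iff it is connected and has exactly n-1 edges. This graph is connected (all 8 vertices in one component) and has 8-1 = 7 edges. It is a tree.
Number of triangles = 0.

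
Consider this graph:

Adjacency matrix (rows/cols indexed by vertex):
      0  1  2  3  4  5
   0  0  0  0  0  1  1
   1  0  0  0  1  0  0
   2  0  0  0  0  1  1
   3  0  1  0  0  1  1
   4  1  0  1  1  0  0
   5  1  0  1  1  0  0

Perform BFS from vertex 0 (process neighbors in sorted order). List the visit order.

BFS from vertex 0 (neighbors processed in ascending order):
Visit order: 0, 4, 5, 2, 3, 1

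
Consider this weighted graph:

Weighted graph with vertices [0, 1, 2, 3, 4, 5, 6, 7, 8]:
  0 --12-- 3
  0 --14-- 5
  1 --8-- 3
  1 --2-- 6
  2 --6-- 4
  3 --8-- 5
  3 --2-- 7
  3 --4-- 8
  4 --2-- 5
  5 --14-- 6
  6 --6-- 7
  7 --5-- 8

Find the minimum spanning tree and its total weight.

Applying Kruskal's algorithm (sort edges by weight, add if no cycle):
  Add (1,6) w=2
  Add (3,7) w=2
  Add (4,5) w=2
  Add (3,8) w=4
  Skip (7,8) w=5 (creates cycle)
  Add (2,4) w=6
  Add (6,7) w=6
  Skip (1,3) w=8 (creates cycle)
  Add (3,5) w=8
  Add (0,3) w=12
  Skip (0,5) w=14 (creates cycle)
  Skip (5,6) w=14 (creates cycle)
MST weight = 42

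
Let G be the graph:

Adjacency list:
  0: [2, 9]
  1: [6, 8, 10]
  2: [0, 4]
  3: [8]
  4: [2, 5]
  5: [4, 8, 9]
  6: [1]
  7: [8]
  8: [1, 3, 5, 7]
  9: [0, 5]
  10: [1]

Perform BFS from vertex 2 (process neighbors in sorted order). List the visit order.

BFS from vertex 2 (neighbors processed in ascending order):
Visit order: 2, 0, 4, 9, 5, 8, 1, 3, 7, 6, 10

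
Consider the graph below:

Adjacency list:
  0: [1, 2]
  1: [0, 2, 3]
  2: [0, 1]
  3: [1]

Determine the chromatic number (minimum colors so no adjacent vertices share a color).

The graph has a maximum clique of size 3 (lower bound on chromatic number).
A valid 3-coloring: {0: 1, 1: 0, 2: 2, 3: 1}.
Chromatic number = 3.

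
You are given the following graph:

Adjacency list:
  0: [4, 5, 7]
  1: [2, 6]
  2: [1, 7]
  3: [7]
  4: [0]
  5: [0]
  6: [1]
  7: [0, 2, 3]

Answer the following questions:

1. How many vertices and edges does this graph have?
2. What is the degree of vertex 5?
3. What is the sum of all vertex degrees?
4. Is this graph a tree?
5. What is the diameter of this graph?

Count: 8 vertices, 7 edges.
Vertex 5 has neighbors [0], degree = 1.
Handshaking lemma: 2 * 7 = 14.
A graph is a tree iff it is connected and has exactly n-1 edges. This graph is connected (all 8 vertices in one component) and has 8-1 = 7 edges. It is a tree.
Diameter (longest shortest path) = 5.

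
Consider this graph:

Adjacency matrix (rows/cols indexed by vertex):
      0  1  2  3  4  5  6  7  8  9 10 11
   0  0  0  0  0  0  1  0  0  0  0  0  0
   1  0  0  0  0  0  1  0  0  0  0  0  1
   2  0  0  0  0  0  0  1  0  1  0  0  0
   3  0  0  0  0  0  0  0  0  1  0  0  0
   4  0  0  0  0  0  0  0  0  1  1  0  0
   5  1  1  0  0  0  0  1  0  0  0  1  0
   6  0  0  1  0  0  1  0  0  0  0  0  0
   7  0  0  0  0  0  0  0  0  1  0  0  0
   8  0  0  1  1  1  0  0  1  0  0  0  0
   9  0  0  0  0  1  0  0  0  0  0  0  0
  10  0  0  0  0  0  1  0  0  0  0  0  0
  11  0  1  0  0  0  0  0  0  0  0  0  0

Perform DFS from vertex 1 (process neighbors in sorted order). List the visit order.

DFS from vertex 1 (neighbors processed in ascending order):
Visit order: 1, 5, 0, 6, 2, 8, 3, 4, 9, 7, 10, 11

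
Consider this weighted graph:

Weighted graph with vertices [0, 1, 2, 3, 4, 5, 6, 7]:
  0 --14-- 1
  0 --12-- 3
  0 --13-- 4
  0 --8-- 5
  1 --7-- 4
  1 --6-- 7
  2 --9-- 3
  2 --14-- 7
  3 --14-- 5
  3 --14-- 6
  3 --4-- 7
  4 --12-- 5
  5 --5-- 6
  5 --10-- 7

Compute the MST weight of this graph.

Applying Kruskal's algorithm (sort edges by weight, add if no cycle):
  Add (3,7) w=4
  Add (5,6) w=5
  Add (1,7) w=6
  Add (1,4) w=7
  Add (0,5) w=8
  Add (2,3) w=9
  Add (5,7) w=10
  Skip (0,3) w=12 (creates cycle)
  Skip (4,5) w=12 (creates cycle)
  Skip (0,4) w=13 (creates cycle)
  Skip (0,1) w=14 (creates cycle)
  Skip (2,7) w=14 (creates cycle)
  Skip (3,6) w=14 (creates cycle)
  Skip (3,5) w=14 (creates cycle)
MST weight = 49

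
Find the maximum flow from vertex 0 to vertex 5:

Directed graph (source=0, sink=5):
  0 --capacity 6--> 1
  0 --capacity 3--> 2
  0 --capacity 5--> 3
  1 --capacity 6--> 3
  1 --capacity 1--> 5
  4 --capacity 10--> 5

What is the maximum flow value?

Computing max flow:
  Flow on (0->1): 1/6
  Flow on (1->5): 1/1
Maximum flow = 1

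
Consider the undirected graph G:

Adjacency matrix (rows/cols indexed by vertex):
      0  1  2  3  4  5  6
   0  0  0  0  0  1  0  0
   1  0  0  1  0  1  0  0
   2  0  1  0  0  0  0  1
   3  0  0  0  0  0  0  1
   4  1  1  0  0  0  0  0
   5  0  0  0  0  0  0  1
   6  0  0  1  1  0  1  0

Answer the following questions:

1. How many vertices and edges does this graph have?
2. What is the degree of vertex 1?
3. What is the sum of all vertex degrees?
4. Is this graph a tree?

Count: 7 vertices, 6 edges.
Vertex 1 has neighbors [2, 4], degree = 2.
Handshaking lemma: 2 * 6 = 12.
A graph is a tree iff it is connected and has exactly n-1 edges. This graph is connected (all 7 vertices in one component) and has 7-1 = 6 edges. It is a tree.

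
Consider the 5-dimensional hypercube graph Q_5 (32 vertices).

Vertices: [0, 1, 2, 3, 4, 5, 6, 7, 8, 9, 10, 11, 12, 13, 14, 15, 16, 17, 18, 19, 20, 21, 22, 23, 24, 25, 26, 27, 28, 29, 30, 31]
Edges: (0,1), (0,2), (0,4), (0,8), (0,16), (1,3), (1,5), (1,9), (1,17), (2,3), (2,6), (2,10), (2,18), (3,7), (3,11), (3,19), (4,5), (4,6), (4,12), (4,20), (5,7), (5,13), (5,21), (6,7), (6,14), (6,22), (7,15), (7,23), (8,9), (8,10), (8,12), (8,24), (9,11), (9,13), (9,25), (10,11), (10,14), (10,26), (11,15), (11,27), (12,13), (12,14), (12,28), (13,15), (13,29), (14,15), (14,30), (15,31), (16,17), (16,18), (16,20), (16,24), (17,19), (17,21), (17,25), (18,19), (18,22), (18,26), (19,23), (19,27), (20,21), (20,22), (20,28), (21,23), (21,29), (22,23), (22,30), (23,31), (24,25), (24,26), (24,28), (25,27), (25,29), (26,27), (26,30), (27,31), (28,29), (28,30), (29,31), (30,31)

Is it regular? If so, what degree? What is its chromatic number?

In Q_5, every vertex has exactly 5 neighbors (flip one of 5 bits), so it is 5-regular.
Q_5 is bipartite (partition by bit-parity), so chromatic number = 2.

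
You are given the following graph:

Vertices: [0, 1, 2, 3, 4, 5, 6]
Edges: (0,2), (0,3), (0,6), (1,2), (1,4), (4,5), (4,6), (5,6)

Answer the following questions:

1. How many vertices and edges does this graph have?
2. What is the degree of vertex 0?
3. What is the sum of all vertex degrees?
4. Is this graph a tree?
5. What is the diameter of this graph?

Count: 7 vertices, 8 edges.
Vertex 0 has neighbors [2, 3, 6], degree = 3.
Handshaking lemma: 2 * 8 = 16.
A tree on 7 vertices has 6 edges. This graph has 8 edges (2 extra). Not a tree.
Diameter (longest shortest path) = 3.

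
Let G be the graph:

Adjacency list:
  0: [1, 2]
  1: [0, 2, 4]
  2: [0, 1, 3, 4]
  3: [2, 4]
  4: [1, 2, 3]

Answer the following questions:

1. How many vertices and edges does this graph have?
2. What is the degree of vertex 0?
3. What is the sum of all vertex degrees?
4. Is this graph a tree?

Count: 5 vertices, 7 edges.
Vertex 0 has neighbors [1, 2], degree = 2.
Handshaking lemma: 2 * 7 = 14.
A tree on 5 vertices has 4 edges. This graph has 7 edges (3 extra). Not a tree.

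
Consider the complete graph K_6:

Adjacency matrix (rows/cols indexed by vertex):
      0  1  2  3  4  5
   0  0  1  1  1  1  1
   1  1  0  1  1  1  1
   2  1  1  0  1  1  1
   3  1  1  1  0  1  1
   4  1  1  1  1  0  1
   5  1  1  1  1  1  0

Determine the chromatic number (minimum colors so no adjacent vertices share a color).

In K_6, every vertex is adjacent to every other vertex.
Each vertex needs a unique color.
Chromatic number = 6.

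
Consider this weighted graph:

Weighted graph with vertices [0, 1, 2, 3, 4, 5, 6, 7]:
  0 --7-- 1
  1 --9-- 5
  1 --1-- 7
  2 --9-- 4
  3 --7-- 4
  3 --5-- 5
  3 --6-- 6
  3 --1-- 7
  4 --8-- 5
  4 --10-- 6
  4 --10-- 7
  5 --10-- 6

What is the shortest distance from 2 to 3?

Using Dijkstra's algorithm from vertex 2:
Shortest path: 2 -> 4 -> 3
Total weight: 9 + 7 = 16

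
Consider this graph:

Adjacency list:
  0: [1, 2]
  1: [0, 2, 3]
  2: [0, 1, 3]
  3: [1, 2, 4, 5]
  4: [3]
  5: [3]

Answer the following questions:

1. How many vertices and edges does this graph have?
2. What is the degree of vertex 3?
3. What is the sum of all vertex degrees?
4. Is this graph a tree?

Count: 6 vertices, 7 edges.
Vertex 3 has neighbors [1, 2, 4, 5], degree = 4.
Handshaking lemma: 2 * 7 = 14.
A tree on 6 vertices has 5 edges. This graph has 7 edges (2 extra). Not a tree.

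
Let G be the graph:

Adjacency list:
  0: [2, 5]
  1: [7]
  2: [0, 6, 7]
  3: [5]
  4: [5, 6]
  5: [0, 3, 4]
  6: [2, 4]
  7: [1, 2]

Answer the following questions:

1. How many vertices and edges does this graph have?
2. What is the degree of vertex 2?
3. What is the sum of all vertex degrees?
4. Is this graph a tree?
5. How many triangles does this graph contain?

Count: 8 vertices, 8 edges.
Vertex 2 has neighbors [0, 6, 7], degree = 3.
Handshaking lemma: 2 * 8 = 16.
A tree on 8 vertices has 7 edges. This graph has 8 edges (1 extra). Not a tree.
Number of triangles = 0.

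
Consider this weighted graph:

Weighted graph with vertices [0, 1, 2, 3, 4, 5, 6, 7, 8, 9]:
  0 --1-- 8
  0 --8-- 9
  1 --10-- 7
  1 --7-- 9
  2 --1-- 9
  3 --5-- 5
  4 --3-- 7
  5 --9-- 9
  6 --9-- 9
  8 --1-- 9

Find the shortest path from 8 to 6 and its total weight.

Using Dijkstra's algorithm from vertex 8:
Shortest path: 8 -> 9 -> 6
Total weight: 1 + 9 = 10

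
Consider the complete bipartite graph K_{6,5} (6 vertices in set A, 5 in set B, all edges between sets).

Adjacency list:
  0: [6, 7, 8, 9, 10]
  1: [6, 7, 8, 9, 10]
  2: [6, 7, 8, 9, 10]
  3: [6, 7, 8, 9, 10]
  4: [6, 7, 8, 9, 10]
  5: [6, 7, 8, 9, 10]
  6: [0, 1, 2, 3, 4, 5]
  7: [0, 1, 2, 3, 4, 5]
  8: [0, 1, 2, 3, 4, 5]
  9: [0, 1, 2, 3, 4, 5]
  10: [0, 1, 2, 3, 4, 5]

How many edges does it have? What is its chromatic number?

K_{6,5} has 6 * 5 = 30 edges.
Bipartite graphs have chromatic number 2 (color each partition differently).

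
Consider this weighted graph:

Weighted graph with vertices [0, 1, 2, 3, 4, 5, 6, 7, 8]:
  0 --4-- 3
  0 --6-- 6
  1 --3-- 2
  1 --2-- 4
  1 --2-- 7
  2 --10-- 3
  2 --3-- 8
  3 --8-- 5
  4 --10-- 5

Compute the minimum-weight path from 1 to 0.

Using Dijkstra's algorithm from vertex 1:
Shortest path: 1 -> 2 -> 3 -> 0
Total weight: 3 + 10 + 4 = 17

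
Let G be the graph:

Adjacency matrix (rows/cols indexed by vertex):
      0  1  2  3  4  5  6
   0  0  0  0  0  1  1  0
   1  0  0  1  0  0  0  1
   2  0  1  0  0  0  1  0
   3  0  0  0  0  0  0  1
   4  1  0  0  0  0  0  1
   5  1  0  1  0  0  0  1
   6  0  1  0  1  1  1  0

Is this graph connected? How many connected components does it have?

Checking connectivity: the graph has 1 connected component(s).
All vertices are reachable from each other. The graph IS connected.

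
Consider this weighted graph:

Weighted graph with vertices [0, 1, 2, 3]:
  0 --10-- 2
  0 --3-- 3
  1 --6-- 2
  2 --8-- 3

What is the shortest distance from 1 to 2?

Using Dijkstra's algorithm from vertex 1:
Shortest path: 1 -> 2
Total weight: 6 = 6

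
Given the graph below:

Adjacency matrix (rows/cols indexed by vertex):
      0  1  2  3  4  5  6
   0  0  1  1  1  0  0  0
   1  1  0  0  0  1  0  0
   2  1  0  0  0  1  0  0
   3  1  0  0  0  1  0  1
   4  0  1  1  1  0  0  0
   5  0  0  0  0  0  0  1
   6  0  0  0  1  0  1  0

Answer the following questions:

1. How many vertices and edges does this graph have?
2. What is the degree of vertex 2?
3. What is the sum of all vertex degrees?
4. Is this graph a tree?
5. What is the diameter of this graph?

Count: 7 vertices, 8 edges.
Vertex 2 has neighbors [0, 4], degree = 2.
Handshaking lemma: 2 * 8 = 16.
A tree on 7 vertices has 6 edges. This graph has 8 edges (2 extra). Not a tree.
Diameter (longest shortest path) = 4.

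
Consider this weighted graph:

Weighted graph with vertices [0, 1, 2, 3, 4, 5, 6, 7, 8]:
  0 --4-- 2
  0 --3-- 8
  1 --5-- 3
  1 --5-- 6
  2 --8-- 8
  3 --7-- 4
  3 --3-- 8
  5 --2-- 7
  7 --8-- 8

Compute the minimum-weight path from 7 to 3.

Using Dijkstra's algorithm from vertex 7:
Shortest path: 7 -> 8 -> 3
Total weight: 8 + 3 = 11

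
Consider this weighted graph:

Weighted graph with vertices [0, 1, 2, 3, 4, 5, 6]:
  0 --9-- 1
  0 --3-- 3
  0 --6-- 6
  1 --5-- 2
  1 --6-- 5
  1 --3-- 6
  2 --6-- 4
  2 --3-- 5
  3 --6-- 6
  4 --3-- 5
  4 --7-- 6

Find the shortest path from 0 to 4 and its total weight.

Using Dijkstra's algorithm from vertex 0:
Shortest path: 0 -> 6 -> 4
Total weight: 6 + 7 = 13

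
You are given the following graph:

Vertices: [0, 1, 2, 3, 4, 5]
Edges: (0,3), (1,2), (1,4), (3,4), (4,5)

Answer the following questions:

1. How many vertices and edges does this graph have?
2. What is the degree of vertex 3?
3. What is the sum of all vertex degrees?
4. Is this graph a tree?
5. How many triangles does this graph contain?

Count: 6 vertices, 5 edges.
Vertex 3 has neighbors [0, 4], degree = 2.
Handshaking lemma: 2 * 5 = 10.
A graph is a tree iff it is connected and has exactly n-1 edges. This graph is connected (all 6 vertices in one component) and has 6-1 = 5 edges. It is a tree.
Number of triangles = 0.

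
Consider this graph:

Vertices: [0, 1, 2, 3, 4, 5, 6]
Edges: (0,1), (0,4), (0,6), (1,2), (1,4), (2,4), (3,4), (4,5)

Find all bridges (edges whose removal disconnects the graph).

A bridge is an edge whose removal increases the number of connected components.
Bridges found: (0,6), (3,4), (4,5)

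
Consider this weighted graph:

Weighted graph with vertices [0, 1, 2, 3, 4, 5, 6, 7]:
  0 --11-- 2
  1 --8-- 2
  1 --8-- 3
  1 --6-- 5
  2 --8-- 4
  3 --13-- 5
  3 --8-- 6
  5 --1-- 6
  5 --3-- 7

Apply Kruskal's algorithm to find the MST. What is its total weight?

Applying Kruskal's algorithm (sort edges by weight, add if no cycle):
  Add (5,6) w=1
  Add (5,7) w=3
  Add (1,5) w=6
  Add (1,2) w=8
  Add (1,3) w=8
  Add (2,4) w=8
  Skip (3,6) w=8 (creates cycle)
  Add (0,2) w=11
  Skip (3,5) w=13 (creates cycle)
MST weight = 45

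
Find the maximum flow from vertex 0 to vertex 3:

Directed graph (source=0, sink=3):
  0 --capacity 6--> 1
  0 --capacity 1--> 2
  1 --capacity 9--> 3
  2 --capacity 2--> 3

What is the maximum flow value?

Computing max flow:
  Flow on (0->1): 6/6
  Flow on (0->2): 1/1
  Flow on (1->3): 6/9
  Flow on (2->3): 1/2
Maximum flow = 7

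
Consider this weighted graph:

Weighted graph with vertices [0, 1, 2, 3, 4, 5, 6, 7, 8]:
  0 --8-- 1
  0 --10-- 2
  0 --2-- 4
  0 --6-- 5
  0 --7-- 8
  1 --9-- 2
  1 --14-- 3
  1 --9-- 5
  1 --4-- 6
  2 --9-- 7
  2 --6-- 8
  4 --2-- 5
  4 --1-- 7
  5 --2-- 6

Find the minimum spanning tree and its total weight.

Applying Kruskal's algorithm (sort edges by weight, add if no cycle):
  Add (4,7) w=1
  Add (0,4) w=2
  Add (4,5) w=2
  Add (5,6) w=2
  Add (1,6) w=4
  Skip (0,5) w=6 (creates cycle)
  Add (2,8) w=6
  Add (0,8) w=7
  Skip (0,1) w=8 (creates cycle)
  Skip (1,5) w=9 (creates cycle)
  Skip (1,2) w=9 (creates cycle)
  Skip (2,7) w=9 (creates cycle)
  Skip (0,2) w=10 (creates cycle)
  Add (1,3) w=14
MST weight = 38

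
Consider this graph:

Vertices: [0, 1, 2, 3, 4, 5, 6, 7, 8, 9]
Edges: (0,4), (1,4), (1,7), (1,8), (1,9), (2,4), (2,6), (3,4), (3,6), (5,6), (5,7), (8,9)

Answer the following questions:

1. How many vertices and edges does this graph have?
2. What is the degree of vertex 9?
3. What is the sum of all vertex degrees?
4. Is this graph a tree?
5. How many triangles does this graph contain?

Count: 10 vertices, 12 edges.
Vertex 9 has neighbors [1, 8], degree = 2.
Handshaking lemma: 2 * 12 = 24.
A tree on 10 vertices has 9 edges. This graph has 12 edges (3 extra). Not a tree.
Number of triangles = 1.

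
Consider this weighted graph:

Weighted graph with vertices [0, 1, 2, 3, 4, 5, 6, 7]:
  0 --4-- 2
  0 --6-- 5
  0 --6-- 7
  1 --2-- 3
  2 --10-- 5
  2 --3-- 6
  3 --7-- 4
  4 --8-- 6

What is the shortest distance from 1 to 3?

Using Dijkstra's algorithm from vertex 1:
Shortest path: 1 -> 3
Total weight: 2 = 2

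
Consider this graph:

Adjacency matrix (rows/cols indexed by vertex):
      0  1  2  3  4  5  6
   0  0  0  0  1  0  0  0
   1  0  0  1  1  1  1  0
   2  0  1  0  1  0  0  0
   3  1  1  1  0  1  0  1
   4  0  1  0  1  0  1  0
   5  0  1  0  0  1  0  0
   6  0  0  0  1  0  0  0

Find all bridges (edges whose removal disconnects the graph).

A bridge is an edge whose removal increases the number of connected components.
Bridges found: (0,3), (3,6)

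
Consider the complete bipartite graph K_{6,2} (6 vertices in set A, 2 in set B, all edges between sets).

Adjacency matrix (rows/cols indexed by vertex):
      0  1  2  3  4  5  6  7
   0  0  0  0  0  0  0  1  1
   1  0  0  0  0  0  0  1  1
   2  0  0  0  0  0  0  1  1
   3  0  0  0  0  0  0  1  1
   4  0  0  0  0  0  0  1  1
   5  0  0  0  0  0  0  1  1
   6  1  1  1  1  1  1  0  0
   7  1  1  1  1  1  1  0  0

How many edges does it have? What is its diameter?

K_{6,2} has 6 * 2 = 12 edges.
Any vertex reaches any opposite-side vertex in 1 step; same-side vertices reach in 2 steps via any opposite-side vertex.
Diameter = 2.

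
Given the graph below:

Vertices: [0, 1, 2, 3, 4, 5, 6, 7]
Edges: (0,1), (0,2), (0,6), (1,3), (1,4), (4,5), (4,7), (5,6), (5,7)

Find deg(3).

Vertex 3 has neighbors [1], so deg(3) = 1.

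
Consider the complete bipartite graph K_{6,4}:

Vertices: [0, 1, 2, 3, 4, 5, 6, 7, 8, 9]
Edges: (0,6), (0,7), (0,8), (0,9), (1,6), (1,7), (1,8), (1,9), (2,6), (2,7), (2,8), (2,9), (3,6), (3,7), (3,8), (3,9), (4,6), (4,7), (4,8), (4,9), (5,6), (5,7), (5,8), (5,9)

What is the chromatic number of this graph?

K_{6,4} is bipartite: vertices split into two independent sets of size 6 and 4.
Color one set 0, the other 1. No adjacent vertices share a color.
Chromatic number = 2.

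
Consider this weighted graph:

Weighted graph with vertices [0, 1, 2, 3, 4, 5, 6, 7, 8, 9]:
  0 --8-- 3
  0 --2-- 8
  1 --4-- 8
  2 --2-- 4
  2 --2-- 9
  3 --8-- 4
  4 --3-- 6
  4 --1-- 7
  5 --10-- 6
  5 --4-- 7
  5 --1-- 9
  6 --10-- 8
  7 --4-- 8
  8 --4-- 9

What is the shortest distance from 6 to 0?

Using Dijkstra's algorithm from vertex 6:
Shortest path: 6 -> 4 -> 7 -> 8 -> 0
Total weight: 3 + 1 + 4 + 2 = 10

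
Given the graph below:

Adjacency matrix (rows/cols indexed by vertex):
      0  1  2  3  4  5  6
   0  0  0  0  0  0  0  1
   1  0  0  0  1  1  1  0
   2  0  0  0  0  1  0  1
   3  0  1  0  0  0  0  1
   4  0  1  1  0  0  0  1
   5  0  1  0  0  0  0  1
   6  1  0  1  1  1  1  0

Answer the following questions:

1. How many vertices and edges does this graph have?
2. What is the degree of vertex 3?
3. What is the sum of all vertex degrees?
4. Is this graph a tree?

Count: 7 vertices, 9 edges.
Vertex 3 has neighbors [1, 6], degree = 2.
Handshaking lemma: 2 * 9 = 18.
A tree on 7 vertices has 6 edges. This graph has 9 edges (3 extra). Not a tree.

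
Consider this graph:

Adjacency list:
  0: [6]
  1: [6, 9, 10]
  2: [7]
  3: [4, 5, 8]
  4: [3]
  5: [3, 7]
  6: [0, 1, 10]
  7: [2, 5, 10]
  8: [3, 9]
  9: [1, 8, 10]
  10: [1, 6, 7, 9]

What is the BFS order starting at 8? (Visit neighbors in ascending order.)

BFS from vertex 8 (neighbors processed in ascending order):
Visit order: 8, 3, 9, 4, 5, 1, 10, 7, 6, 2, 0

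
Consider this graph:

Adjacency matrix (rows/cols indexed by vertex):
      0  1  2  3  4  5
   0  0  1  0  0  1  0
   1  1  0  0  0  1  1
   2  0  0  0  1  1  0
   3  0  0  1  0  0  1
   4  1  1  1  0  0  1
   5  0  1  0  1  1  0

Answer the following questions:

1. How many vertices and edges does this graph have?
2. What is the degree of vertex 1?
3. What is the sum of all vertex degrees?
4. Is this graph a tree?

Count: 6 vertices, 8 edges.
Vertex 1 has neighbors [0, 4, 5], degree = 3.
Handshaking lemma: 2 * 8 = 16.
A tree on 6 vertices has 5 edges. This graph has 8 edges (3 extra). Not a tree.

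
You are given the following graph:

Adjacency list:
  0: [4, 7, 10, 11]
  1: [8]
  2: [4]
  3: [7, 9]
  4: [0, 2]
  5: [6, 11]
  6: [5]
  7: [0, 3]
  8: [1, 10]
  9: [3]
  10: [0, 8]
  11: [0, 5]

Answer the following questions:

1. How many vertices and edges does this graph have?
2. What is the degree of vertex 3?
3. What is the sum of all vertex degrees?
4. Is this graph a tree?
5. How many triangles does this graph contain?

Count: 12 vertices, 11 edges.
Vertex 3 has neighbors [7, 9], degree = 2.
Handshaking lemma: 2 * 11 = 22.
A graph is a tree iff it is connected and has exactly n-1 edges. This graph is connected (all 12 vertices in one component) and has 12-1 = 11 edges. It is a tree.
Number of triangles = 0.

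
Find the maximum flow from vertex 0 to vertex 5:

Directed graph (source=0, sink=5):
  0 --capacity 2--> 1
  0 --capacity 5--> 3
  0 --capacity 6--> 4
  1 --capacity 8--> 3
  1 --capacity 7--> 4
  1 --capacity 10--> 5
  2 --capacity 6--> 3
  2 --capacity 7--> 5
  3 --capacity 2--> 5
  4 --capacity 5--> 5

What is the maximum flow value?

Computing max flow:
  Flow on (0->1): 2/2
  Flow on (0->3): 2/5
  Flow on (0->4): 5/6
  Flow on (1->5): 2/10
  Flow on (3->5): 2/2
  Flow on (4->5): 5/5
Maximum flow = 9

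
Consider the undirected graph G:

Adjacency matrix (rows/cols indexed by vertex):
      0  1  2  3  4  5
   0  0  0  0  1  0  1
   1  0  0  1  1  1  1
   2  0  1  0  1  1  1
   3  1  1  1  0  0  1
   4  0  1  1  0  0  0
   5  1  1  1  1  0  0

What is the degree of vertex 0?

Vertex 0 has neighbors [3, 5], so deg(0) = 2.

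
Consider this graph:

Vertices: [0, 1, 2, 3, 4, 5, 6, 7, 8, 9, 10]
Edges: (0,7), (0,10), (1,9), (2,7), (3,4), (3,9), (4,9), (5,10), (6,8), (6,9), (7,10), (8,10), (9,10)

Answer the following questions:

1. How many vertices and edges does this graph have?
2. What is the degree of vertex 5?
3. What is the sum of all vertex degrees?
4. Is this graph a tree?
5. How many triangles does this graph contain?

Count: 11 vertices, 13 edges.
Vertex 5 has neighbors [10], degree = 1.
Handshaking lemma: 2 * 13 = 26.
A tree on 11 vertices has 10 edges. This graph has 13 edges (3 extra). Not a tree.
Number of triangles = 2.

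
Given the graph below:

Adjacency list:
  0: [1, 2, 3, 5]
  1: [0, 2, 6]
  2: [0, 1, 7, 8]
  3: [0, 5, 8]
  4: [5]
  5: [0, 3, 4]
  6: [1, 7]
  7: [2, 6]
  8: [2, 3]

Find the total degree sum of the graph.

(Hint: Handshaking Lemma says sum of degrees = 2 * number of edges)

Count edges: 12 edges.
By Handshaking Lemma: sum of degrees = 2 * 12 = 24.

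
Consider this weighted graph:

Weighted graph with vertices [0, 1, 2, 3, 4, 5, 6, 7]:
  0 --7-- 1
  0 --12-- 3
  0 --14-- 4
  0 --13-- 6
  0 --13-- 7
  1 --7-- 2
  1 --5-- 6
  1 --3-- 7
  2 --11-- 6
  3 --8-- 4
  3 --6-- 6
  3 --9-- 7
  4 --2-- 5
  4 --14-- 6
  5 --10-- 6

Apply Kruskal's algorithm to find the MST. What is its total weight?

Applying Kruskal's algorithm (sort edges by weight, add if no cycle):
  Add (4,5) w=2
  Add (1,7) w=3
  Add (1,6) w=5
  Add (3,6) w=6
  Add (0,1) w=7
  Add (1,2) w=7
  Add (3,4) w=8
  Skip (3,7) w=9 (creates cycle)
  Skip (5,6) w=10 (creates cycle)
  Skip (2,6) w=11 (creates cycle)
  Skip (0,3) w=12 (creates cycle)
  Skip (0,7) w=13 (creates cycle)
  Skip (0,6) w=13 (creates cycle)
  Skip (0,4) w=14 (creates cycle)
  Skip (4,6) w=14 (creates cycle)
MST weight = 38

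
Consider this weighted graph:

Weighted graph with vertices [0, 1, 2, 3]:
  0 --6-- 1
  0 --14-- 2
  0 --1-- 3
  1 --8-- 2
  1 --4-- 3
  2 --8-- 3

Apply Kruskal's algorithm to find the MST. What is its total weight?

Applying Kruskal's algorithm (sort edges by weight, add if no cycle):
  Add (0,3) w=1
  Add (1,3) w=4
  Skip (0,1) w=6 (creates cycle)
  Add (1,2) w=8
  Skip (2,3) w=8 (creates cycle)
  Skip (0,2) w=14 (creates cycle)
MST weight = 13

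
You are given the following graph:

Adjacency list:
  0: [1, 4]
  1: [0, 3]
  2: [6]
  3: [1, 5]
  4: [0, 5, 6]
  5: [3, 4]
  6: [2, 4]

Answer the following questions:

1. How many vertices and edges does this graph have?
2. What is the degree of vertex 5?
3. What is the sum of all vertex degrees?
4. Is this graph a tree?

Count: 7 vertices, 7 edges.
Vertex 5 has neighbors [3, 4], degree = 2.
Handshaking lemma: 2 * 7 = 14.
A tree on 7 vertices has 6 edges. This graph has 7 edges (1 extra). Not a tree.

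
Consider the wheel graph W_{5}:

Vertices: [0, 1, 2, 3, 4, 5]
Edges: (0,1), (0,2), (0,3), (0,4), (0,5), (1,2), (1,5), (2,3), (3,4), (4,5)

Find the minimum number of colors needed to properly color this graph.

W_{5} = C_{5} plus a hub adjacent to every cycle vertex.
The outer cycle needs 3 colors (odd cycle); the hub is adjacent to all of them so needs a fresh color.
Chromatic number = 3 + 1 = 4.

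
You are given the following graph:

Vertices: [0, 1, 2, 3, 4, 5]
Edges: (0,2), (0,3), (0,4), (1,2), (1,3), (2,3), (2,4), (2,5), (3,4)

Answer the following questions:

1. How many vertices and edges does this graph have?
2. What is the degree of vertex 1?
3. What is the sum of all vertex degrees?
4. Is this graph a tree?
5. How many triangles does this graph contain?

Count: 6 vertices, 9 edges.
Vertex 1 has neighbors [2, 3], degree = 2.
Handshaking lemma: 2 * 9 = 18.
A tree on 6 vertices has 5 edges. This graph has 9 edges (4 extra). Not a tree.
Number of triangles = 5.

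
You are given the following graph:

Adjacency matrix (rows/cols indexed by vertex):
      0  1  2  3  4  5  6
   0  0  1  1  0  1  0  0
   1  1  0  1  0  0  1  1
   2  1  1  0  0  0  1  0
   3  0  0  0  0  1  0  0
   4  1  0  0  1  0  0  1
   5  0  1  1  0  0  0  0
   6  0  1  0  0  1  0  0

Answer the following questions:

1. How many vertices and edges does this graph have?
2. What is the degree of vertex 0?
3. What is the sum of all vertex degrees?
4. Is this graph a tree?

Count: 7 vertices, 9 edges.
Vertex 0 has neighbors [1, 2, 4], degree = 3.
Handshaking lemma: 2 * 9 = 18.
A tree on 7 vertices has 6 edges. This graph has 9 edges (3 extra). Not a tree.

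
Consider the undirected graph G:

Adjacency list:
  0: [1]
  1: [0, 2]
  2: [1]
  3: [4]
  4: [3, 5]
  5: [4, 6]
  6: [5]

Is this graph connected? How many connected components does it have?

Checking connectivity: the graph has 2 connected component(s).
Components: [[0, 1, 2], [3, 4, 5, 6]]. The graph is NOT connected.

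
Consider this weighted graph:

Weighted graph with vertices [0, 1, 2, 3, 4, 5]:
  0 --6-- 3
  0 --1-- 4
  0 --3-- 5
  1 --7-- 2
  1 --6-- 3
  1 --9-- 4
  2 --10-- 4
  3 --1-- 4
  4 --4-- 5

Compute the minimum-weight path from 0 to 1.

Using Dijkstra's algorithm from vertex 0:
Shortest path: 0 -> 4 -> 3 -> 1
Total weight: 1 + 1 + 6 = 8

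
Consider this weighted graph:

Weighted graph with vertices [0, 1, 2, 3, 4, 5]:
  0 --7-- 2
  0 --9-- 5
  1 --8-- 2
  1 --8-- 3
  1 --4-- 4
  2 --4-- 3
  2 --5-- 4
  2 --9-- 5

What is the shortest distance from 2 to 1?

Using Dijkstra's algorithm from vertex 2:
Shortest path: 2 -> 1
Total weight: 8 = 8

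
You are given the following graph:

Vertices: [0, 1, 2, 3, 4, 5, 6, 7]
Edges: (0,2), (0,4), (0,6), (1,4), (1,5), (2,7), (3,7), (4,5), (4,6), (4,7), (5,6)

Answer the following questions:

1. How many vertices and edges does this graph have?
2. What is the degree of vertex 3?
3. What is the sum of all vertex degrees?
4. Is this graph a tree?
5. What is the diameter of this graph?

Count: 8 vertices, 11 edges.
Vertex 3 has neighbors [7], degree = 1.
Handshaking lemma: 2 * 11 = 22.
A tree on 8 vertices has 7 edges. This graph has 11 edges (4 extra). Not a tree.
Diameter (longest shortest path) = 3.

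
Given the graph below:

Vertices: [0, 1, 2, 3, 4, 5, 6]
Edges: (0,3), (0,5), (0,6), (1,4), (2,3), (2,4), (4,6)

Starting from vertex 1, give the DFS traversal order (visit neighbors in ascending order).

DFS from vertex 1 (neighbors processed in ascending order):
Visit order: 1, 4, 2, 3, 0, 5, 6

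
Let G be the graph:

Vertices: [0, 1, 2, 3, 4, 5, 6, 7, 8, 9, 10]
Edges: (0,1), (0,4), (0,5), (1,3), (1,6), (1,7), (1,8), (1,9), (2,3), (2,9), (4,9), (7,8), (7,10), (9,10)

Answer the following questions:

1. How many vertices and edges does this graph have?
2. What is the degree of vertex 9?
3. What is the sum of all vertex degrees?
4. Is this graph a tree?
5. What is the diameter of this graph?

Count: 11 vertices, 14 edges.
Vertex 9 has neighbors [1, 2, 4, 10], degree = 4.
Handshaking lemma: 2 * 14 = 28.
A tree on 11 vertices has 10 edges. This graph has 14 edges (4 extra). Not a tree.
Diameter (longest shortest path) = 4.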